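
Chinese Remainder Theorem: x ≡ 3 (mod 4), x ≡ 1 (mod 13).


m₁ = 4, m₂ = 13, gcd = 1, so CRT applies. M = m₁·m₂ = 52
Let M₁ = M/m₁ = 13, M₂ = M/m₂ = 4
Find y₁ ≡ M₁⁻¹ (mod m₁): 13⁻¹ ≡ 1 (mod 4)
Find y₂ ≡ M₂⁻¹ (mod m₂): 4⁻¹ ≡ 10 (mod 13)
x = a₁·M₁·y₁ + a₂·M₂·y₂ = 3·13·1 + 1·4·10 = 79
Reduce mod 52: x ≡ 27
Check: 27 mod 4 = 3 ✓, 27 mod 13 = 1 ✓

x ≡ 27 (mod 52)


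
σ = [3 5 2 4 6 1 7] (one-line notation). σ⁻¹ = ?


To find σ⁻¹, swap domain and range:
σ(1) = 3 → σ⁻¹(3) = 1
σ(2) = 5 → σ⁻¹(5) = 2
σ(3) = 2 → σ⁻¹(2) = 3
σ(4) = 4 → σ⁻¹(4) = 4
σ(5) = 6 → σ⁻¹(6) = 5
σ(6) = 1 → σ⁻¹(1) = 6
σ(7) = 7 → σ⁻¹(7) = 7

σ⁻¹ = [6 3 1 4 2 5 7]


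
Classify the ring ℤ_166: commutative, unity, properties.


ℤ_166 is a commutative ring with unity 1; 166 = 2×83 is composite, so 2·83 ≡ 0 gives zero divisors (not an integral domain)
Commutative: Yes
Integral domain: No
Has unity: Yes

ℤ_166: Commutative=Yes, Unity=Yes


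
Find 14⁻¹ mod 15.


Use the extended Euclidean algorithm to write 1 = 14·s + 15·t; then s mod 15 is the inverse.
Euclidean algorithm:
  14 = 0·15 + 14
  15 = 1·14 + 1
  14 = 14·1 + 0
gcd(14,15) = 1
Back-substitution gives: 14·(-1) + 15·(1) = 1
So 14⁻¹ ≡ -1 ≡ 14 (mod 15)
Check: 14 × 14 = 196 ≡ 1 (mod 15) ✓

14⁻¹ ≡ 14 (mod 15)


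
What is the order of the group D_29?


|D_n| = 2n (n rotations and n reflections)
|D_29| = 2×29 = 58

|D_29| = 58


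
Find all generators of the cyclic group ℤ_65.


g generates ℤ_n iff gcd(g,n) = 1
Prime factors of 65: 5, 13
Generators are g ∈ {1,...,64} not divisible by any of these primes.
Generators: {1, 2, 3, 4, 6, 7, 8, 9, 11, 12, 14, 16, 17, 18, 19, 21, 22, 23, 24, 27, 28, 29, 31, 32, 33, 34, 36, 37, 38, 41, 42, 43, 44, 46, 47, 48, 49, 51, 53, 54, 56, 57, 58, 59, 61, 62, 63, 64}
Number of generators = φ(65) = 48

Generators of ℤ_65 = {1, 2, 3, 4, 6, 7, 8, 9, 11, 12, 14, 16, 17, 18, 19, 21, 22, 23, 24, 27, 28, 29, 31, 32, 33, 34, 36, 37, 38, 41, 42, 43, 44, 46, 47, 48, 49, 51, 53, 54, 56, 57, 58, 59, 61, 62, 63, 64}


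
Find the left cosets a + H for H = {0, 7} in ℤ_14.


H = {0, 7}, |H| = 2
Number of cosets = |G|/|H| = 14/2 = 7
0 + H = {0, 7}
1 + H = {1, 8}
2 + H = {2, 9}
3 + H = {3, 10}
4 + H = {4, 11}
5 + H = {5, 12}
6 + H = {6, 13}

Cosets: 0+H={0,7}; 1+H={1,8}; 2+H={2,9}; 3+H={3,10}; 4+H={4,11}; 5+H={5,12}; 6+H={6,13}


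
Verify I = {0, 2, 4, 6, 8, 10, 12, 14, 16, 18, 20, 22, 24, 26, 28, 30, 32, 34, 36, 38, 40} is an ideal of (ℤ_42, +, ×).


Check ideal conditions for I = {0, 2, 4, 6, 8, 10, 12, 14, 16, 18, 20, 22, 24, 26, 28, 30, 32, 34, 36, 38, 40} in ℤ_42:
(1) I is an additive subgroup? Yes
(2) For r ∈ ℤ_42 and a ∈ I: r·a ∈ I? Yes

Yes, I is an ideal of ℤ_42


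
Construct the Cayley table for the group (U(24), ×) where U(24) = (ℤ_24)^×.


Elements: {1, 5, 7, 11, 13, 17, 19, 23}
Operation: multiplication mod 24
Entry (a, b) = (a × b) mod 24

Cayley table:
   |  1 |  5 |  7 | 11 | 13 | 17 | 19 | 23
 1 |  1 |  5 |  7 | 11 | 13 | 17 | 19 | 23
 5 |  5 |  1 | 11 |  7 | 17 | 13 | 23 | 19
 7 |  7 | 11 |  1 |  5 | 19 | 23 | 13 | 17
11 | 11 |  7 |  5 |  1 | 23 | 19 | 17 | 13
13 | 13 | 17 | 19 | 23 |  1 |  5 |  7 | 11
17 | 17 | 13 | 23 | 19 |  5 |  1 | 11 |  7
19 | 19 | 23 | 13 | 17 |  7 | 11 |  1 |  5
23 | 23 | 19 | 17 | 13 | 11 |  7 |  5 |  1


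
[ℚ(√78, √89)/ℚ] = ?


[ℚ(√78,√89):ℚ] = [ℚ(√78,√89):ℚ(√78)]·[ℚ(√78):ℚ] = 2·2 = 4

[ℚ(√78, √89)/ℚ] = 4


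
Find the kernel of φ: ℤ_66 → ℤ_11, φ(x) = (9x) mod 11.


Kernel = preimage of identity
ker(φ) = {x ∈ ℤ_66 : 9x ≡ 0 (mod 11)}. Since 11 | 66, φ is well-defined. The kernel is the cyclic subgroup ⟨11⟩ of ℤ_66 (order 6), i.e. {0, 11, 22, 33, 44, 55}

ker(φ) = {0, 11, 22, 33, 44, 55}


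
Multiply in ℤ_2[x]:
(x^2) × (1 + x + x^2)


Expand and collect like terms; reduce coefficients mod 2:
x^0: 0·1 = 0 ≡ 0 (mod 2)
x^1: 0·1 + 0·1 = 0 ≡ 0 (mod 2)
x^2: 0·1 + 0·1 + 1·1 = 1 ≡ 1 (mod 2)
x^3: 0·1 + 1·1 = 1 ≡ 1 (mod 2)
x^4: 1·1 = 1 ≡ 1 (mod 2)
Result: x^2 + x^3 + x^4

f · g = x^2 + x^3 + x^4


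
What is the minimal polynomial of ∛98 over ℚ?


∛98 satisfies x³ - 98 = 0, irreducible over ℚ (no rational root; 98 is not a perfect cube)

Minimal polynomial: x³ - 98


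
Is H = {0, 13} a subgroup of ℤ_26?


Subgroup test for H = {0, 13} in (ℤ_26, +):
(1) 0 ∈ H? Yes
(2) Closure: for all a,b ∈ H, (a+b) mod 26 ∈ H? Yes
(3) Inverses: for all a ∈ H, -a mod 26 ∈ H? Yes

Yes, H is a subgroup of ℤ_26


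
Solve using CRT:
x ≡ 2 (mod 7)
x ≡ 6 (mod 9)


m₁ = 7, m₂ = 9, gcd = 1, so CRT applies. M = m₁·m₂ = 63
Let M₁ = M/m₁ = 9, M₂ = M/m₂ = 7
Find y₁ ≡ M₁⁻¹ (mod m₁): 9⁻¹ ≡ 4 (mod 7)
Find y₂ ≡ M₂⁻¹ (mod m₂): 7⁻¹ ≡ 4 (mod 9)
x = a₁·M₁·y₁ + a₂·M₂·y₂ = 2·9·4 + 6·7·4 = 240
Reduce mod 63: x ≡ 51
Check: 51 mod 7 = 2 ✓, 51 mod 9 = 6 ✓

x ≡ 51 (mod 63)


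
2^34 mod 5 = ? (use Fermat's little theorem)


Fermat's little theorem: if p is prime and gcd(a,p)=1, then a^(p-1) ≡ 1 (mod p)
p = 5 is prime, gcd(2,5) = 1
Reduce exponent: 34 mod 4 = 2
So 2^34 ≡ 2^2 (mod 5)
2^2 mod 5 = 4

2^34 ≡ 4 (mod 5)


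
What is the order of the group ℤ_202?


ℤ_n has n elements.

|ℤ_202| = 202


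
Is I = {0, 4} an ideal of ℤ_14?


Check ideal conditions for I = {0, 4} in ℤ_14:
(1) I is an additive subgroup? No
(2) For r ∈ ℤ_14 and a ∈ I: r·a ∈ I? No  [counterexample: r=2, a=4, r·a mod 14 = 8 ∉ I]

No, I is not an ideal of ℤ_14


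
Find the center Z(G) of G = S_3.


Z(G) = {g ∈ G | gx = xg for all x ∈ G}
S_n is non-abelian for n ≥ 3; Z(S_3) is trivial

Z(S_3) = {e}


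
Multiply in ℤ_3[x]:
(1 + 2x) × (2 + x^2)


Expand and collect like terms; reduce coefficients mod 3:
x^0: 1·2 = 2 ≡ 2 (mod 3)
x^1: 1·0 + 2·2 = 4 ≡ 1 (mod 3)
x^2: 1·1 + 2·0 = 1 ≡ 1 (mod 3)
x^3: 2·1 = 2 ≡ 2 (mod 3)
Result: 2 + x + x^2 + 2x^3

f · g = 2 + x + x^2 + 2x^3


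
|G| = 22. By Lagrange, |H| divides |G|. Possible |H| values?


Lagrange's theorem: |H| divides |G|
|G| = 22
Divisors of 22: 1, 2, 11, 22

Possible subgroup orders: {1, 2, 11, 22}


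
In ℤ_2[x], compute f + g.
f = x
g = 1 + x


Add coefficients mod 2:
x^0: 0 + 1 = 1 (mod 2)
x^1: 1 + 1 = 0 (mod 2)
Result: 1

f + g = 1


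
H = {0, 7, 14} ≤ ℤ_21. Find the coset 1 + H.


1 + H = {1 + h (mod 21) : h ∈ H}
1+0=1, 1+7=8, 1+14=15

1 + H = {1, 8, 15}


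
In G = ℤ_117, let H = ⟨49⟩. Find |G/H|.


|⟨49⟩| = n / gcd(49, 117) = 117 / 1 = 117
H is normal (ℤ_117 is abelian).
|G/H| = |G| / |H| = 117 / 117 = 1

|G/H| = 1


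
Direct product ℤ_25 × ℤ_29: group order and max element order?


|ℤ_25 × ℤ_29| = 25 × 29 = 725
Max element order = lcm(25,29) = 725
Cyclic? Yes (gcd=1)

|ℤ_25×ℤ_29| = 725, max element order = 725


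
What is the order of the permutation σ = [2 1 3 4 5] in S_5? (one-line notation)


Cycle decomposition: (1 2)
Cycle lengths: 2
Order = lcm(2) = 2

ord(σ) = 2


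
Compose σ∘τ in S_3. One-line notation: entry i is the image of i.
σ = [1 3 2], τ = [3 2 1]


σ∘τ: apply τ first, then σ
1 →τ 3 →σ 2
2 →τ 2 →σ 3
3 →τ 1 →σ 1

σ∘τ = [2 3 1]


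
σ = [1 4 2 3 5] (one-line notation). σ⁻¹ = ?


To find σ⁻¹, swap domain and range:
σ(1) = 1 → σ⁻¹(1) = 1
σ(2) = 4 → σ⁻¹(4) = 2
σ(3) = 2 → σ⁻¹(2) = 3
σ(4) = 3 → σ⁻¹(3) = 4
σ(5) = 5 → σ⁻¹(5) = 5

σ⁻¹ = [1 3 4 2 5]


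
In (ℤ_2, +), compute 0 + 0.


Operation: addition mod 2
0 + 0 = (a + b) mod 2 with a = 0, b = 0

0 + 0 = 0


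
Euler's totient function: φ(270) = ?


Factor n: 270 = 2 × 3^3 × 5
φ(n) = n · ∏(1 - 1/p) over distinct primes p | n
φ(270) = 270 · (1 - 1/2) · (1 - 1/3) · (1 - 1/5) = 72

φ(270) = 72


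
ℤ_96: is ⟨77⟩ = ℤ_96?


g generates ℤ_n iff gcd(g, n) = 1
gcd(77, 96) = 1
Since gcd = 1, 77 is a generator.

Yes, 77 generates ℤ_96


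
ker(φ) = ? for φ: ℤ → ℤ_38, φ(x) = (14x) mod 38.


Kernel = preimage of identity
ker(φ) = {x ∈ ℤ : 14x ≡ 0 (mod 38)}. gcd(14,38) = 2, so 14x ≡ 0 (mod 38) ⟺ x ≡ 0 (mod 38/2 = 19). Hence ker(φ) = 19ℤ

ker(φ) = 19ℤ


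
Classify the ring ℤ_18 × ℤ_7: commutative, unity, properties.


Direct product ring; commutative with unity (1,1); but (1,0)·(0,1) = (0,0) gives zero divisors, so not an integral domain
Commutative: Yes
Integral domain: No
Has unity: Yes

ℤ_18 × ℤ_7: Commutative=Yes, Unity=Yes


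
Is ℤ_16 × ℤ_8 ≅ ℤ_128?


Comparing ℤ_16 × ℤ_8 and ℤ_128:
gcd(16,8) = 8 ≠ 1. Max element order in ℤ_16×ℤ_8 is lcm(16,8) = 16 < 128, so it has no element of order 128

No, ℤ_16 × ℤ_8 ≇ ℤ_128


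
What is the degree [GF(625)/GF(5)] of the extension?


GF(625) = GF(5^4), so the extension degree is 4

[GF(625)/GF(5)] = 4


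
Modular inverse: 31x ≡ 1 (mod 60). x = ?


Use the extended Euclidean algorithm to write 1 = 31·s + 60·t; then s mod 60 is the inverse.
Euclidean algorithm:
  31 = 0·60 + 31
  60 = 1·31 + 29
  31 = 1·29 + 2
  29 = 14·2 + 1
  2 = 2·1 + 0
gcd(31,60) = 1
Back-substitution gives: 31·(-29) + 60·(15) = 1
So 31⁻¹ ≡ -29 ≡ 31 (mod 60)
Check: 31 × 31 = 961 ≡ 1 (mod 60) ✓

31⁻¹ ≡ 31 (mod 60)


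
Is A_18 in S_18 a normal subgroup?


H = A_18 in S_18
A_18 has index 2 in S_18, and every subgroup of index 2 is normal

Yes, normal subgroup


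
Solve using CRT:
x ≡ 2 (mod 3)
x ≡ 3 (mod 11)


m₁ = 3, m₂ = 11, gcd = 1, so CRT applies. M = m₁·m₂ = 33
Let M₁ = M/m₁ = 11, M₂ = M/m₂ = 3
Find y₁ ≡ M₁⁻¹ (mod m₁): 11⁻¹ ≡ 2 (mod 3)
Find y₂ ≡ M₂⁻¹ (mod m₂): 3⁻¹ ≡ 4 (mod 11)
x = a₁·M₁·y₁ + a₂·M₂·y₂ = 2·11·2 + 3·3·4 = 80
Reduce mod 33: x ≡ 14
Check: 14 mod 3 = 2 ✓, 14 mod 11 = 3 ✓

x ≡ 14 (mod 33)


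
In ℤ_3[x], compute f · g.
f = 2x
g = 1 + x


Expand and collect like terms; reduce coefficients mod 3:
x^0: 0·1 = 0 ≡ 0 (mod 3)
x^1: 0·1 + 2·1 = 2 ≡ 2 (mod 3)
x^2: 2·1 = 2 ≡ 2 (mod 3)
Result: 2x + 2x^2

f · g = 2x + 2x^2


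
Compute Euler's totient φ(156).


Factor n: 156 = 2^2 × 3 × 13
φ(n) = n · ∏(1 - 1/p) over distinct primes p | n
φ(156) = 156 · (1 - 1/2) · (1 - 1/3) · (1 - 1/13) = 48

φ(156) = 48


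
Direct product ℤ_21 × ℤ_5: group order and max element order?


|ℤ_21 × ℤ_5| = 21 × 5 = 105
Max element order = lcm(21,5) = 105
Cyclic? Yes (gcd=1)

|ℤ_21×ℤ_5| = 105, max element order = 105


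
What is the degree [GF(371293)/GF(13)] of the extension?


GF(371293) = GF(13^5), so the extension degree is 5

[GF(371293)/GF(13)] = 5


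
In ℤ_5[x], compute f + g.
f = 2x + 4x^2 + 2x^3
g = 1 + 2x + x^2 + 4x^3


Add coefficients mod 5:
x^0: 0 + 1 = 1 (mod 5)
x^1: 2 + 2 = 4 (mod 5)
x^2: 4 + 1 = 0 (mod 5)
x^3: 2 + 4 = 1 (mod 5)
Result: 1 + 4x + x^3

f + g = 1 + 4x + x^3


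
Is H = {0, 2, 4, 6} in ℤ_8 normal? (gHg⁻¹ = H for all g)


H = {0, 2, 4, 6} in ℤ_8
ℤ_8 is abelian; every subgroup of an abelian group is normal

Yes, normal subgroup


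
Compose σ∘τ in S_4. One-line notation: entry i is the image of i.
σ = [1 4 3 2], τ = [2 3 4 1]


σ∘τ: apply τ first, then σ
1 →τ 2 →σ 4
2 →τ 3 →σ 3
3 →τ 4 →σ 2
4 →τ 1 →σ 1

σ∘τ = [4 3 2 1]


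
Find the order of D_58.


|D_n| = 2n (n rotations and n reflections)
|D_58| = 2×58 = 116

|D_58| = 116


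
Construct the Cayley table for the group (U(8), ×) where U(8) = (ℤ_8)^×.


Elements: {1, 3, 5, 7}
Operation: multiplication mod 8
Entry (a, b) = (a × b) mod 8

Cayley table:
  | 1 | 3 | 5 | 7
1 | 1 | 3 | 5 | 7
3 | 3 | 1 | 7 | 5
5 | 5 | 7 | 1 | 3
7 | 7 | 5 | 3 | 1


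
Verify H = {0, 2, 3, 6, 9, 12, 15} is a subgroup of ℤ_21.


Subgroup test for H = {0, 2, 3, 6, 9, 12, 15} in (ℤ_21, +):
(1) 0 ∈ H? Yes
(2) Closure: for all a,b ∈ H, (a+b) mod 21 ∈ H? No  [counterexample: 2 + 2 = 4 ∉ H]
(3) Inverses: for all a ∈ H, -a mod 21 ∈ H? No

No, H is not a subgroup of ℤ_21


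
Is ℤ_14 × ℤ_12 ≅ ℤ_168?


Comparing ℤ_14 × ℤ_12 and ℤ_168:
gcd(14,12) = 2 ≠ 1. Max element order in ℤ_14×ℤ_12 is lcm(14,12) = 84 < 168, so it has no element of order 168

No, ℤ_14 × ℤ_12 ≇ ℤ_168


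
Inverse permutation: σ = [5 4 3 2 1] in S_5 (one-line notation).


To find σ⁻¹, swap domain and range:
σ(1) = 5 → σ⁻¹(5) = 1
σ(2) = 4 → σ⁻¹(4) = 2
σ(3) = 3 → σ⁻¹(3) = 3
σ(4) = 2 → σ⁻¹(2) = 4
σ(5) = 1 → σ⁻¹(1) = 5

σ⁻¹ = [5 4 3 2 1]


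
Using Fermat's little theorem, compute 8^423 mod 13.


Fermat's little theorem: if p is prime and gcd(a,p)=1, then a^(p-1) ≡ 1 (mod p)
p = 13 is prime, gcd(8,13) = 1
Reduce exponent: 423 mod 12 = 3
So 8^423 ≡ 8^3 (mod 13)
8^3 mod 13 = 5

8^423 ≡ 5 (mod 13)


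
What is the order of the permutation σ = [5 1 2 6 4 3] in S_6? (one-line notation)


Cycle decomposition: (1 5 4 6 3 2)
Cycle lengths: 6
Order = lcm(6) = 6

ord(σ) = 6


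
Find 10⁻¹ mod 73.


Use the extended Euclidean algorithm to write 1 = 10·s + 73·t; then s mod 73 is the inverse.
Euclidean algorithm:
  10 = 0·73 + 10
  73 = 7·10 + 3
  10 = 3·3 + 1
  3 = 3·1 + 0
gcd(10,73) = 1
Back-substitution gives: 10·(22) + 73·(-3) = 1
So 10⁻¹ ≡ 22 ≡ 22 (mod 73)
Check: 10 × 22 = 220 ≡ 1 (mod 73) ✓

10⁻¹ ≡ 22 (mod 73)


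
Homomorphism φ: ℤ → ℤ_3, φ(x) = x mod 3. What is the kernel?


Kernel = preimage of identity
ker(φ) = {x ∈ ℤ : x ≡ 0 (mod 3)} = 3ℤ = {0, ±3, ±6, ...}

ker(φ) = 3ℤ


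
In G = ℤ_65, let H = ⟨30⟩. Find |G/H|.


|⟨30⟩| = n / gcd(30, 65) = 65 / 5 = 13
H is normal (ℤ_65 is abelian).
|G/H| = |G| / |H| = 65 / 13 = 5

|G/H| = 5


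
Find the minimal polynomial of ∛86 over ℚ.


∛86 satisfies x³ - 86 = 0, irreducible over ℚ (no rational root; 86 is not a perfect cube)

Minimal polynomial: x³ - 86


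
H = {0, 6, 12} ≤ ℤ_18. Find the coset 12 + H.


12 + H = {12 + h (mod 18) : h ∈ H}
12+0=12, 12+6=0, 12+12=6
12 + H = {0, 6, 12} = 0 + H

12 + H = {0, 6, 12}


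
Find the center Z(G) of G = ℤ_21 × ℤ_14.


Z(G) = {g ∈ G | gx = xg for all x ∈ G}
Direct product of abelian groups is abelian, so Z(G) = G

Z(ℤ_21 × ℤ_14) = ℤ_21 × ℤ_14


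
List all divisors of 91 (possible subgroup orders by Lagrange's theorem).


Lagrange's theorem: |H| divides |G|
|G| = 91
Divisors of 91: 1, 7, 13, 91

Possible subgroup orders: {1, 7, 13, 91}


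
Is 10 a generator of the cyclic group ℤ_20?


g generates ℤ_n iff gcd(g, n) = 1
gcd(10, 20) = 10
Since gcd = 10 ≠ 1, ⟨10⟩ has order 2 < 20, so 10 is not a generator.

No, 10 does not generate ℤ_20


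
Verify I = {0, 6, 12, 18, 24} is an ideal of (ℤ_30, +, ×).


Check ideal conditions for I = {0, 6, 12, 18, 24} in ℤ_30:
(1) I is an additive subgroup? Yes
(2) For r ∈ ℤ_30 and a ∈ I: r·a ∈ I? Yes

Yes, I is an ideal of ℤ_30


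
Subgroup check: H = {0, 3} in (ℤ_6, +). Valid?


Subgroup test for H = {0, 3} in (ℤ_6, +):
(1) 0 ∈ H? Yes
(2) Closure: for all a,b ∈ H, (a+b) mod 6 ∈ H? Yes
(3) Inverses: for all a ∈ H, -a mod 6 ∈ H? Yes

Yes, H is a subgroup of ℤ_6


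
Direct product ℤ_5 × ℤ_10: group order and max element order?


|ℤ_5 × ℤ_10| = 5 × 10 = 50
Max element order = lcm(5,10) = 10
Cyclic? No (gcd=5)

|ℤ_5×ℤ_10| = 50, max element order = 10


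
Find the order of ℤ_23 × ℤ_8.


|A × B| = |A| · |B|
|ℤ_23 × ℤ_8| = 23 × 8 = 184

|ℤ_23 × ℤ_8| = 184


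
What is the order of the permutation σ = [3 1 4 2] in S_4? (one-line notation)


Cycle decomposition: (1 3 4 2)
Cycle lengths: 4
Order = lcm(4) = 4

ord(σ) = 4


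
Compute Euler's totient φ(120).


Factor n: 120 = 2^3 × 3 × 5
φ(n) = n · ∏(1 - 1/p) over distinct primes p | n
φ(120) = 120 · (1 - 1/2) · (1 - 1/3) · (1 - 1/5) = 32

φ(120) = 32


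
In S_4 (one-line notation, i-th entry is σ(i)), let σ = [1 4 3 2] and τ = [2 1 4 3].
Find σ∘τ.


σ∘τ: apply τ first, then σ
1 →τ 2 →σ 4
2 →τ 1 →σ 1
3 →τ 4 →σ 2
4 →τ 3 →σ 3

σ∘τ = [4 1 2 3]


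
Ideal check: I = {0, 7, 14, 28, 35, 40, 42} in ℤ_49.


Check ideal conditions for I = {0, 7, 14, 28, 35, 40, 42} in ℤ_49:
(1) I is an additive subgroup? No
(2) For r ∈ ℤ_49 and a ∈ I: r·a ∈ I? No  [counterexample: r=2, a=35, r·a mod 49 = 21 ∉ I]

No, I is not an ideal of ℤ_49


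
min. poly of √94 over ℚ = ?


√94 satisfies x² - 94 = 0, irreducible over ℚ since 94 is squarefree

Minimal polynomial: x² - 94


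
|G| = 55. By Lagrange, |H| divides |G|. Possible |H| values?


Lagrange's theorem: |H| divides |G|
|G| = 55
Divisors of 55: 1, 5, 11, 55

Possible subgroup orders: {1, 5, 11, 55}


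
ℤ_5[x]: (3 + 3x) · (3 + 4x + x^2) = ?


Expand and collect like terms; reduce coefficients mod 5:
x^0: 3·3 = 9 ≡ 4 (mod 5)
x^1: 3·4 + 3·3 = 21 ≡ 1 (mod 5)
x^2: 3·1 + 3·4 = 15 ≡ 0 (mod 5)
x^3: 3·1 = 3 ≡ 3 (mod 5)
Result: 4 + x + 3x^3

f · g = 4 + x + 3x^3


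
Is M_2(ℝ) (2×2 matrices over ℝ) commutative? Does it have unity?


Matrix multiplication is non-commutative for n ≥ 2; the identity matrix I is the unity; singular matrices give zero divisors, so not an integral domain
Commutative: No
Integral domain: No
Has unity: Yes

M_2(ℝ) (2×2 matrices over ℝ): Commutative=No, Unity=Yes


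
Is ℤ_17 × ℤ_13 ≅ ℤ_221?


Comparing ℤ_17 × ℤ_13 and ℤ_221:
gcd(17,13) = 1, so ℤ_17 × ℤ_13 ≅ ℤ_221 (CRT)

Yes, ℤ_17 × ℤ_13 ≅ ℤ_221


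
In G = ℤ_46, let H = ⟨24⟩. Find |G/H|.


|⟨24⟩| = n / gcd(24, 46) = 46 / 2 = 23
H is normal (ℤ_46 is abelian).
|G/H| = |G| / |H| = 46 / 23 = 2

|G/H| = 2


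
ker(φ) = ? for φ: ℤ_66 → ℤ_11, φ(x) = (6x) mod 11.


Kernel = preimage of identity
ker(φ) = {x ∈ ℤ_66 : 6x ≡ 0 (mod 11)}. Since 11 | 66, φ is well-defined. The kernel is the cyclic subgroup ⟨11⟩ of ℤ_66 (order 6), i.e. {0, 11, 22, 33, 44, 55}

ker(φ) = {0, 11, 22, 33, 44, 55}


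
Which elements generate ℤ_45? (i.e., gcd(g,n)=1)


g generates ℤ_n iff gcd(g,n) = 1
Prime factors of 45: 3, 5
Generators are g ∈ {1,...,44} not divisible by any of these primes.
Generators: {1, 2, 4, 7, 8, 11, 13, 14, 16, 17, 19, 22, 23, 26, 28, 29, 31, 32, 34, 37, 38, 41, 43, 44}
Number of generators = φ(45) = 24

Generators of ℤ_45 = {1, 2, 4, 7, 8, 11, 13, 14, 16, 17, 19, 22, 23, 26, 28, 29, 31, 32, 34, 37, 38, 41, 43, 44}


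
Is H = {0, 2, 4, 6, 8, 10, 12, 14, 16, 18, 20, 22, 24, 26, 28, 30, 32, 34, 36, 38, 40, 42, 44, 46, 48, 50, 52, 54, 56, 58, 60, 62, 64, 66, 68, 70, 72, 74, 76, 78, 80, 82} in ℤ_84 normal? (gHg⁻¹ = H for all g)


H = {0, 2, 4, 6, 8, 10, 12, 14, 16, 18, 20, 22, 24, 26, 28, 30, 32, 34, 36, 38, 40, 42, 44, 46, 48, 50, 52, 54, 56, 58, 60, 62, 64, 66, 68, 70, 72, 74, 76, 78, 80, 82} in ℤ_84
ℤ_84 is abelian; every subgroup of an abelian group is normal

Yes, normal subgroup


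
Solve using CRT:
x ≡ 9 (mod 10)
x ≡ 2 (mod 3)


m₁ = 10, m₂ = 3, gcd = 1, so CRT applies. M = m₁·m₂ = 30
Let M₁ = M/m₁ = 3, M₂ = M/m₂ = 10
Find y₁ ≡ M₁⁻¹ (mod m₁): 3⁻¹ ≡ 7 (mod 10)
Find y₂ ≡ M₂⁻¹ (mod m₂): 10⁻¹ ≡ 1 (mod 3)
x = a₁·M₁·y₁ + a₂·M₂·y₂ = 9·3·7 + 2·10·1 = 209
Reduce mod 30: x ≡ 29
Check: 29 mod 10 = 9 ✓, 29 mod 3 = 2 ✓

x ≡ 29 (mod 30)


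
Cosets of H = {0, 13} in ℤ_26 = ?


H = {0, 13}, |H| = 2
Number of cosets = |G|/|H| = 26/2 = 13
0 + H = {0, 13}
1 + H = {1, 14}
2 + H = {2, 15}
3 + H = {3, 16}
4 + H = {4, 17}
5 + H = {5, 18}
6 + H = {6, 19}
7 + H = {7, 20}
8 + H = {8, 21}
9 + H = {9, 22}
10 + H = {10, 23}
11 + H = {11, 24}
12 + H = {12, 25}

Cosets: 0+H={0,13}; 1+H={1,14}; 2+H={2,15}; 3+H={3,16}; 4+H={4,17}; 5+H={5,18}; 6+H={6,19}; 7+H={7,20}; 8+H={8,21}; 9+H={9,22}; 10+H={10,23}; 11+H={11,24}; 12+H={12,25}


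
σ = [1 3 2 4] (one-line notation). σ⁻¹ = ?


To find σ⁻¹, swap domain and range:
σ(1) = 1 → σ⁻¹(1) = 1
σ(2) = 3 → σ⁻¹(3) = 2
σ(3) = 2 → σ⁻¹(2) = 3
σ(4) = 4 → σ⁻¹(4) = 4

σ⁻¹ = [1 3 2 4]


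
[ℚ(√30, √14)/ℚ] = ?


[ℚ(√30,√14):ℚ] = [ℚ(√30,√14):ℚ(√30)]·[ℚ(√30):ℚ] = 2·2 = 4

[ℚ(√30, √14)/ℚ] = 4


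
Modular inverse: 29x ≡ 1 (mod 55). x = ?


Use the extended Euclidean algorithm to write 1 = 29·s + 55·t; then s mod 55 is the inverse.
Euclidean algorithm:
  29 = 0·55 + 29
  55 = 1·29 + 26
  29 = 1·26 + 3
  26 = 8·3 + 2
  3 = 1·2 + 1
  2 = 2·1 + 0
gcd(29,55) = 1
Back-substitution gives: 29·(19) + 55·(-10) = 1
So 29⁻¹ ≡ 19 ≡ 19 (mod 55)
Check: 29 × 19 = 551 ≡ 1 (mod 55) ✓

29⁻¹ ≡ 19 (mod 55)


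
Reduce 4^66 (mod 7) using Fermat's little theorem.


Fermat's little theorem: if p is prime and gcd(a,p)=1, then a^(p-1) ≡ 1 (mod p)
p = 7 is prime, gcd(4,7) = 1
Reduce exponent: 66 mod 6 = 0
So 4^66 ≡ 4^0 (mod 7)
4^0 = 1

4^66 ≡ 1 (mod 7)


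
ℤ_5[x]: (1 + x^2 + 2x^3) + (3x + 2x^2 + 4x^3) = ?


Add coefficients mod 5:
x^0: 1 + 0 = 1 (mod 5)
x^1: 0 + 3 = 3 (mod 5)
x^2: 1 + 2 = 3 (mod 5)
x^3: 2 + 4 = 1 (mod 5)
Result: 1 + 3x + 3x^2 + x^3

f + g = 1 + 3x + 3x^2 + x^3


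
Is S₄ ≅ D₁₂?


Comparing S₄ and D₁₂:
S₄ has trivial center; D₁₂ has center {e, r⁶}

No, S₄ ≇ D₁₂


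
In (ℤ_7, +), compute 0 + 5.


Operation: addition mod 7
0 + 5 = (a + b) mod 7 with a = 0, b = 5

0 + 5 = 5


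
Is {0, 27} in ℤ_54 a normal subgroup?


H = {0, 27} in ℤ_54
ℤ_54 is abelian; every subgroup of an abelian group is normal

Yes, normal subgroup


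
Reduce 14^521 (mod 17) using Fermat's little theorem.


Fermat's little theorem: if p is prime and gcd(a,p)=1, then a^(p-1) ≡ 1 (mod p)
p = 17 is prime, gcd(14,17) = 1
Reduce exponent: 521 mod 16 = 9
So 14^521 ≡ 14^9 (mod 17)
14^9 mod 17 = 3

14^521 ≡ 3 (mod 17)


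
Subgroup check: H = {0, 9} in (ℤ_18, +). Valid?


Subgroup test for H = {0, 9} in (ℤ_18, +):
(1) 0 ∈ H? Yes
(2) Closure: for all a,b ∈ H, (a+b) mod 18 ∈ H? Yes
(3) Inverses: for all a ∈ H, -a mod 18 ∈ H? Yes

Yes, H is a subgroup of ℤ_18


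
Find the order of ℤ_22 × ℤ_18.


|A × B| = |A| · |B|
|ℤ_22 × ℤ_18| = 22 × 18 = 396

|ℤ_22 × ℤ_18| = 396


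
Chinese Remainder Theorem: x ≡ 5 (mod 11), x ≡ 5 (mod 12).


m₁ = 11, m₂ = 12, gcd = 1, so CRT applies. M = m₁·m₂ = 132
Let M₁ = M/m₁ = 12, M₂ = M/m₂ = 11
Find y₁ ≡ M₁⁻¹ (mod m₁): 12⁻¹ ≡ 1 (mod 11)
Find y₂ ≡ M₂⁻¹ (mod m₂): 11⁻¹ ≡ 11 (mod 12)
x = a₁·M₁·y₁ + a₂·M₂·y₂ = 5·12·1 + 5·11·11 = 665
Reduce mod 132: x ≡ 5
Check: 5 mod 11 = 5 ✓, 5 mod 12 = 5 ✓

x ≡ 5 (mod 132)


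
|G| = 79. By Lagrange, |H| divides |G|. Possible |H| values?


Lagrange's theorem: |H| divides |G|
|G| = 79
Divisors of 79: 1, 79

Possible subgroup orders: {1, 79}


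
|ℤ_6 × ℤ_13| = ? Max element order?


|ℤ_6 × ℤ_13| = 6 × 13 = 78
Max element order = lcm(6,13) = 78
Cyclic? Yes (gcd=1)

|ℤ_6×ℤ_13| = 78, max element order = 78


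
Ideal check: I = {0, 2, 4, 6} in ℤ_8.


Check ideal conditions for I = {0, 2, 4, 6} in ℤ_8:
(1) I is an additive subgroup? Yes
(2) For r ∈ ℤ_8 and a ∈ I: r·a ∈ I? Yes

Yes, I is an ideal of ℤ_8


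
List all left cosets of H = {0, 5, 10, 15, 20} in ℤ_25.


H = {0, 5, 10, 15, 20}, |H| = 5
Number of cosets = |G|/|H| = 25/5 = 5
0 + H = {0, 5, 10, 15, 20}
1 + H = {1, 6, 11, 16, 21}
2 + H = {2, 7, 12, 17, 22}
3 + H = {3, 8, 13, 18, 23}
4 + H = {4, 9, 14, 19, 24}

Cosets: 0+H={0,5,10,15,20}; 1+H={1,6,11,16,21}; 2+H={2,7,12,17,22}; 3+H={3,8,13,18,23}; 4+H={4,9,14,19,24}


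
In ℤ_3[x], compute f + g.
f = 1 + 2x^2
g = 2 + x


Add coefficients mod 3:
x^0: 1 + 2 = 0 (mod 3)
x^1: 0 + 1 = 1 (mod 3)
x^2: 2 + 0 = 2 (mod 3)
Result: x + 2x^2

f + g = x + 2x^2


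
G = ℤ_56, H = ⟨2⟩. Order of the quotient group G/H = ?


|⟨2⟩| = n / gcd(2, 56) = 56 / 2 = 28
H is normal (ℤ_56 is abelian).
|G/H| = |G| / |H| = 56 / 28 = 2

|G/H| = 2


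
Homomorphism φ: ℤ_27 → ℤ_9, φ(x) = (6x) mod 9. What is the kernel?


Kernel = preimage of identity
ker(φ) = {x ∈ ℤ_27 : 6x ≡ 0 (mod 9)}. Since 9 | 27, φ is well-defined. The kernel is the cyclic subgroup ⟨3⟩ of ℤ_27 (order 9), i.e. {0, 3, 6, 9, 12, 15, 18, 21, 24}

ker(φ) = {0, 3, 6, 9, 12, 15, 18, 21, 24}


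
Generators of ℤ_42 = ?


g generates ℤ_n iff gcd(g,n) = 1
Prime factors of 42: 2, 3, 7
Generators are g ∈ {1,...,41} not divisible by any of these primes.
Generators: {1, 5, 11, 13, 17, 19, 23, 25, 29, 31, 37, 41}
Number of generators = φ(42) = 12

Generators of ℤ_42 = {1, 5, 11, 13, 17, 19, 23, 25, 29, 31, 37, 41}


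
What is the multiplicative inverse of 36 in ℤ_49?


Use the extended Euclidean algorithm to write 1 = 36·s + 49·t; then s mod 49 is the inverse.
Euclidean algorithm:
  36 = 0·49 + 36
  49 = 1·36 + 13
  36 = 2·13 + 10
  13 = 1·10 + 3
  10 = 3·3 + 1
  3 = 3·1 + 0
gcd(36,49) = 1
Back-substitution gives: 36·(15) + 49·(-11) = 1
So 36⁻¹ ≡ 15 ≡ 15 (mod 49)
Check: 36 × 15 = 540 ≡ 1 (mod 49) ✓

36⁻¹ ≡ 15 (mod 49)


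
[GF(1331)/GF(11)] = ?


GF(1331) = GF(11^3), so the extension degree is 3

[GF(1331)/GF(11)] = 3


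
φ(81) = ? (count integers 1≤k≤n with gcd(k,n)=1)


Factor n: 81 = 3^4
φ(n) = n · ∏(1 - 1/p) over distinct primes p | n
φ(81) = 81 · (1 - 1/3) = 54

φ(81) = 54


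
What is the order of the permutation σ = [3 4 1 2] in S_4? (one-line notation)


Cycle decomposition: (1 3) (2 4)
Cycle lengths: 2, 2
Order = lcm(2, 2) = 2

ord(σ) = 2


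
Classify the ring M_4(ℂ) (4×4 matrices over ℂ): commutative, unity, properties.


Matrix multiplication is non-commutative for n ≥ 2; the identity matrix I is the unity; singular matrices give zero divisors, so not an integral domain
Commutative: No
Integral domain: No
Has unity: Yes

M_4(ℂ) (4×4 matrices over ℂ): Commutative=No, Unity=Yes


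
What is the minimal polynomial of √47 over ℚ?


√47 satisfies x² - 47 = 0, irreducible over ℚ since 47 is squarefree

Minimal polynomial: x² - 47


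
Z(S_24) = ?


Z(G) = {g ∈ G | gx = xg for all x ∈ G}
S_n is non-abelian for n ≥ 3; Z(S_24) is trivial

Z(S_24) = {e}


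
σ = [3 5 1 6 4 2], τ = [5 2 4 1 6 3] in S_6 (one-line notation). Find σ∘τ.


σ∘τ: apply τ first, then σ
1 →τ 5 →σ 4
2 →τ 2 →σ 5
3 →τ 4 →σ 6
4 →τ 1 →σ 3
5 →τ 6 →σ 2
6 →τ 3 →σ 1

σ∘τ = [4 5 6 3 2 1]


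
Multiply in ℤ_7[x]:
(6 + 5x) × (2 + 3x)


Expand and collect like terms; reduce coefficients mod 7:
x^0: 6·2 = 12 ≡ 5 (mod 7)
x^1: 6·3 + 5·2 = 28 ≡ 0 (mod 7)
x^2: 5·3 = 15 ≡ 1 (mod 7)
Result: 5 + x^2

f · g = 5 + x^2


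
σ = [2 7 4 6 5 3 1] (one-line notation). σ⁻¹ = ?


To find σ⁻¹, swap domain and range:
σ(1) = 2 → σ⁻¹(2) = 1
σ(2) = 7 → σ⁻¹(7) = 2
σ(3) = 4 → σ⁻¹(4) = 3
σ(4) = 6 → σ⁻¹(6) = 4
σ(5) = 5 → σ⁻¹(5) = 5
σ(6) = 3 → σ⁻¹(3) = 6
σ(7) = 1 → σ⁻¹(1) = 7

σ⁻¹ = [7 1 6 3 5 4 2]


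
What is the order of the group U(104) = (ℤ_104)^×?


U(n) is the group of units mod n; |U(n)| = φ(n)
|U(104)| = φ(104) = 48

|U(104) = (ℤ_104)^×| = 48


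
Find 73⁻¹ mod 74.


Use the extended Euclidean algorithm to write 1 = 73·s + 74·t; then s mod 74 is the inverse.
Euclidean algorithm:
  73 = 0·74 + 73
  74 = 1·73 + 1
  73 = 73·1 + 0
gcd(73,74) = 1
Back-substitution gives: 73·(-1) + 74·(1) = 1
So 73⁻¹ ≡ -1 ≡ 73 (mod 74)
Check: 73 × 73 = 5329 ≡ 1 (mod 74) ✓

73⁻¹ ≡ 73 (mod 74)


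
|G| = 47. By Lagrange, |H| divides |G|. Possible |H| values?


Lagrange's theorem: |H| divides |G|
|G| = 47
Divisors of 47: 1, 47

Possible subgroup orders: {1, 47}


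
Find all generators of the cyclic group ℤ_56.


g generates ℤ_n iff gcd(g,n) = 1
Prime factors of 56: 2, 7
Generators are g ∈ {1,...,55} not divisible by any of these primes.
Generators: {1, 3, 5, 9, 11, 13, 15, 17, 19, 23, 25, 27, 29, 31, 33, 37, 39, 41, 43, 45, 47, 51, 53, 55}
Number of generators = φ(56) = 24

Generators of ℤ_56 = {1, 3, 5, 9, 11, 13, 15, 17, 19, 23, 25, 27, 29, 31, 33, 37, 39, 41, 43, 45, 47, 51, 53, 55}


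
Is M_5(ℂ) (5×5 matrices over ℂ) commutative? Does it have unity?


Matrix multiplication is non-commutative for n ≥ 2; the identity matrix I is the unity; singular matrices give zero divisors, so not an integral domain
Commutative: No
Integral domain: No
Has unity: Yes

M_5(ℂ) (5×5 matrices over ℂ): Commutative=No, Unity=Yes


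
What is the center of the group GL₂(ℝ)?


Z(G) = {g ∈ G | gx = xg for all x ∈ G}
Only scalar multiples of the identity commute with all invertible matrices

Z(GL₂(ℝ)) = {aI : a ∈ ℝ, a ≠ 0}


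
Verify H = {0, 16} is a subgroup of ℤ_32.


Subgroup test for H = {0, 16} in (ℤ_32, +):
(1) 0 ∈ H? Yes
(2) Closure: for all a,b ∈ H, (a+b) mod 32 ∈ H? Yes
(3) Inverses: for all a ∈ H, -a mod 32 ∈ H? Yes

Yes, H is a subgroup of ℤ_32


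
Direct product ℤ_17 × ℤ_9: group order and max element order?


|ℤ_17 × ℤ_9| = 17 × 9 = 153
Max element order = lcm(17,9) = 153
Cyclic? Yes (gcd=1)

|ℤ_17×ℤ_9| = 153, max element order = 153


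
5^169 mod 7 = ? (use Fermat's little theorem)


Fermat's little theorem: if p is prime and gcd(a,p)=1, then a^(p-1) ≡ 1 (mod p)
p = 7 is prime, gcd(5,7) = 1
Reduce exponent: 169 mod 6 = 1
So 5^169 ≡ 5^1 (mod 7)
5^1 mod 7 = 5

5^169 ≡ 5 (mod 7)


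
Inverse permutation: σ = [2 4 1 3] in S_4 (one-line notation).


To find σ⁻¹, swap domain and range:
σ(1) = 2 → σ⁻¹(2) = 1
σ(2) = 4 → σ⁻¹(4) = 2
σ(3) = 1 → σ⁻¹(1) = 3
σ(4) = 3 → σ⁻¹(3) = 4

σ⁻¹ = [3 1 4 2]


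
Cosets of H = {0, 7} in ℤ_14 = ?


H = {0, 7}, |H| = 2
Number of cosets = |G|/|H| = 14/2 = 7
0 + H = {0, 7}
1 + H = {1, 8}
2 + H = {2, 9}
3 + H = {3, 10}
4 + H = {4, 11}
5 + H = {5, 12}
6 + H = {6, 13}

Cosets: 0+H={0,7}; 1+H={1,8}; 2+H={2,9}; 3+H={3,10}; 4+H={4,11}; 5+H={5,12}; 6+H={6,13}


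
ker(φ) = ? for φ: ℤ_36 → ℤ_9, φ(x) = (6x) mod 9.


Kernel = preimage of identity
ker(φ) = {x ∈ ℤ_36 : 6x ≡ 0 (mod 9)}. Since 9 | 36, φ is well-defined. The kernel is the cyclic subgroup ⟨3⟩ of ℤ_36 (order 12), i.e. {0, 3, 6, 9, 12, 15, 18, 21, 24, 27, 30, 33}

ker(φ) = {0, 3, 6, 9, 12, 15, 18, 21, 24, 27, 30, 33}


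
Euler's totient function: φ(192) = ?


Factor n: 192 = 2^6 × 3
φ(n) = n · ∏(1 - 1/p) over distinct primes p | n
φ(192) = 192 · (1 - 1/2) · (1 - 1/3) = 64

φ(192) = 64


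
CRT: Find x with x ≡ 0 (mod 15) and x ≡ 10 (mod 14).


m₁ = 15, m₂ = 14, gcd = 1, so CRT applies. M = m₁·m₂ = 210
Let M₁ = M/m₁ = 14, M₂ = M/m₂ = 15
Find y₁ ≡ M₁⁻¹ (mod m₁): 14⁻¹ ≡ 14 (mod 15)
Find y₂ ≡ M₂⁻¹ (mod m₂): 15⁻¹ ≡ 1 (mod 14)
x = a₁·M₁·y₁ + a₂·M₂·y₂ = 0·14·14 + 10·15·1 = 150
Reduce mod 210: x ≡ 150
Check: 150 mod 15 = 0 ✓, 150 mod 14 = 10 ✓

x ≡ 150 (mod 210)


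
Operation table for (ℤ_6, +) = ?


Elements: {0, 1, 2, 3, 4, 5}
Operation: addition mod 6
Entry (a, b) = (a + b) mod 6

Cayley table:
  | 0 | 1 | 2 | 3 | 4 | 5
0 | 0 | 1 | 2 | 3 | 4 | 5
1 | 1 | 2 | 3 | 4 | 5 | 0
2 | 2 | 3 | 4 | 5 | 0 | 1
3 | 3 | 4 | 5 | 0 | 1 | 2
4 | 4 | 5 | 0 | 1 | 2 | 3
5 | 5 | 0 | 1 | 2 | 3 | 4


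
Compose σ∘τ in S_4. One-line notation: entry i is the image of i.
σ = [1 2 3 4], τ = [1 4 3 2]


σ∘τ: apply τ first, then σ
1 →τ 1 →σ 1
2 →τ 4 →σ 4
3 →τ 3 →σ 3
4 →τ 2 →σ 2

σ∘τ = [1 4 3 2]


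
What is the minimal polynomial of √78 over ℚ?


√78 satisfies x² - 78 = 0, irreducible over ℚ since 78 is squarefree

Minimal polynomial: x² - 78


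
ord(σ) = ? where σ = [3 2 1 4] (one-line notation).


Cycle decomposition: (1 3)
Cycle lengths: 2
Order = lcm(2) = 2

ord(σ) = 2


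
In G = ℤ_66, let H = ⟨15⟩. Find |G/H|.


|⟨15⟩| = n / gcd(15, 66) = 66 / 3 = 22
H is normal (ℤ_66 is abelian).
|G/H| = |G| / |H| = 66 / 22 = 3

|G/H| = 3


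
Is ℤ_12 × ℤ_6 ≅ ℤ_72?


Comparing ℤ_12 × ℤ_6 and ℤ_72:
gcd(12,6) = 6 ≠ 1. Max element order in ℤ_12×ℤ_6 is lcm(12,6) = 12 < 72, so it has no element of order 72

No, ℤ_12 × ℤ_6 ≇ ℤ_72


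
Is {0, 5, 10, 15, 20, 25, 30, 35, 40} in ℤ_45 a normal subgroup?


H = {0, 5, 10, 15, 20, 25, 30, 35, 40} in ℤ_45
ℤ_45 is abelian; every subgroup of an abelian group is normal

Yes, normal subgroup


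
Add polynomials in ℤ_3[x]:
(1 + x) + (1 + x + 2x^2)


Add coefficients mod 3:
x^0: 1 + 1 = 2 (mod 3)
x^1: 1 + 1 = 2 (mod 3)
x^2: 0 + 2 = 2 (mod 3)
Result: 2 + 2x + 2x^2

f + g = 2 + 2x + 2x^2


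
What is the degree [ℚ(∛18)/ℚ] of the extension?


∛18 has minimal polynomial x³ - 18 (irreducible over ℚ since 18 is not a perfect cube)

[ℚ(∛18)/ℚ] = 3


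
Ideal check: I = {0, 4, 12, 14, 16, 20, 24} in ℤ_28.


Check ideal conditions for I = {0, 4, 12, 14, 16, 20, 24} in ℤ_28:
(1) I is an additive subgroup? No
(2) For r ∈ ℤ_28 and a ∈ I: r·a ∈ I? No  [counterexample: r=2, a=4, r·a mod 28 = 8 ∉ I]

No, I is not an ideal of ℤ_28


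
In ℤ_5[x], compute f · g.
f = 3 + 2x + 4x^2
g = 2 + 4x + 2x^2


Expand and collect like terms; reduce coefficients mod 5:
x^0: 3·2 = 6 ≡ 1 (mod 5)
x^1: 3·4 + 2·2 = 16 ≡ 1 (mod 5)
x^2: 3·2 + 2·4 + 4·2 = 22 ≡ 2 (mod 5)
x^3: 2·2 + 4·4 = 20 ≡ 0 (mod 5)
x^4: 4·2 = 8 ≡ 3 (mod 5)
Result: 1 + x + 2x^2 + 3x^4

f · g = 1 + x + 2x^2 + 3x^4


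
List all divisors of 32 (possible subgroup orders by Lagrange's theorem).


Lagrange's theorem: |H| divides |G|
|G| = 32
Divisors of 32: 1, 2, 4, 8, 16, 32

Possible subgroup orders: {1, 2, 4, 8, 16, 32}


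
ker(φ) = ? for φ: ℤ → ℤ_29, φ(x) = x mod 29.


Kernel = preimage of identity
ker(φ) = {x ∈ ℤ : x ≡ 0 (mod 29)} = 29ℤ = {0, ±29, ±58, ...}

ker(φ) = 29ℤ


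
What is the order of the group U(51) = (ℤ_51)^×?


U(n) is the group of units mod n; |U(n)| = φ(n)
|U(51)| = φ(51) = 32

|U(51) = (ℤ_51)^×| = 32


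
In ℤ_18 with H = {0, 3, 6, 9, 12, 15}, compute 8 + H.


8 + H = {8 + h (mod 18) : h ∈ H}
8+0=8, 8+3=11, 8+6=14, 8+9=17, 8+12=2, 8+15=5
8 + H = {2, 5, 8, 11, 14, 17} = 2 + H

8 + H = {2, 5, 8, 11, 14, 17}


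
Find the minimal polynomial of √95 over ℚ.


√95 satisfies x² - 95 = 0, irreducible over ℚ since 95 is squarefree

Minimal polynomial: x² - 95


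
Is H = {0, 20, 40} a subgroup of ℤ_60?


Subgroup test for H = {0, 20, 40} in (ℤ_60, +):
(1) 0 ∈ H? Yes
(2) Closure: for all a,b ∈ H, (a+b) mod 60 ∈ H? Yes
(3) Inverses: for all a ∈ H, -a mod 60 ∈ H? Yes

Yes, H is a subgroup of ℤ_60


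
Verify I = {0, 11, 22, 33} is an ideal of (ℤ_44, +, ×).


Check ideal conditions for I = {0, 11, 22, 33} in ℤ_44:
(1) I is an additive subgroup? Yes
(2) For r ∈ ℤ_44 and a ∈ I: r·a ∈ I? Yes

Yes, I is an ideal of ℤ_44


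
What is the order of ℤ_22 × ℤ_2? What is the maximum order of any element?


|ℤ_22 × ℤ_2| = 22 × 2 = 44
Max element order = lcm(22,2) = 22
Cyclic? No (gcd=2)

|ℤ_22×ℤ_2| = 44, max element order = 22


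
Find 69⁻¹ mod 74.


Use the extended Euclidean algorithm to write 1 = 69·s + 74·t; then s mod 74 is the inverse.
Euclidean algorithm:
  69 = 0·74 + 69
  74 = 1·69 + 5
  69 = 13·5 + 4
  5 = 1·4 + 1
  4 = 4·1 + 0
gcd(69,74) = 1
Back-substitution gives: 69·(-15) + 74·(14) = 1
So 69⁻¹ ≡ -15 ≡ 59 (mod 74)
Check: 69 × 59 = 4071 ≡ 1 (mod 74) ✓

69⁻¹ ≡ 59 (mod 74)


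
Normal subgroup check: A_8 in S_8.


H = A_8 in S_8
A_8 has index 2 in S_8, and every subgroup of index 2 is normal

Yes, normal subgroup


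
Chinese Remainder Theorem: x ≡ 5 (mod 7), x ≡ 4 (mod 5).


m₁ = 7, m₂ = 5, gcd = 1, so CRT applies. M = m₁·m₂ = 35
Let M₁ = M/m₁ = 5, M₂ = M/m₂ = 7
Find y₁ ≡ M₁⁻¹ (mod m₁): 5⁻¹ ≡ 3 (mod 7)
Find y₂ ≡ M₂⁻¹ (mod m₂): 7⁻¹ ≡ 3 (mod 5)
x = a₁·M₁·y₁ + a₂·M₂·y₂ = 5·5·3 + 4·7·3 = 159
Reduce mod 35: x ≡ 19
Check: 19 mod 7 = 5 ✓, 19 mod 5 = 4 ✓

x ≡ 19 (mod 35)


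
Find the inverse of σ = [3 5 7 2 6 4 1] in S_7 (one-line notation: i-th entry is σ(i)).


To find σ⁻¹, swap domain and range:
σ(1) = 3 → σ⁻¹(3) = 1
σ(2) = 5 → σ⁻¹(5) = 2
σ(3) = 7 → σ⁻¹(7) = 3
σ(4) = 2 → σ⁻¹(2) = 4
σ(5) = 6 → σ⁻¹(6) = 5
σ(6) = 4 → σ⁻¹(4) = 6
σ(7) = 1 → σ⁻¹(1) = 7

σ⁻¹ = [7 4 1 6 2 5 3]


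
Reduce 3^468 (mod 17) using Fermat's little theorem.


Fermat's little theorem: if p is prime and gcd(a,p)=1, then a^(p-1) ≡ 1 (mod p)
p = 17 is prime, gcd(3,17) = 1
Reduce exponent: 468 mod 16 = 4
So 3^468 ≡ 3^4 (mod 17)
3^4 mod 17 = 13

3^468 ≡ 13 (mod 17)


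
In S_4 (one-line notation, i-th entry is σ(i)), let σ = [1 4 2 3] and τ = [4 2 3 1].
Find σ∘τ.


σ∘τ: apply τ first, then σ
1 →τ 4 →σ 3
2 →τ 2 →σ 4
3 →τ 3 →σ 2
4 →τ 1 →σ 1

σ∘τ = [3 4 2 1]


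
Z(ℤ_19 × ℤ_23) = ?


Z(G) = {g ∈ G | gx = xg for all x ∈ G}
Direct product of abelian groups is abelian, so Z(G) = G

Z(ℤ_19 × ℤ_23) = ℤ_19 × ℤ_23


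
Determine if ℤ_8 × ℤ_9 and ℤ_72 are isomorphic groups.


Comparing ℤ_8 × ℤ_9 and ℤ_72:
gcd(8,9) = 1, so ℤ_8 × ℤ_9 ≅ ℤ_72 (CRT)

Yes, ℤ_8 × ℤ_9 ≅ ℤ_72


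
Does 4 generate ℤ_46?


g generates ℤ_n iff gcd(g, n) = 1
gcd(4, 46) = 2
Since gcd = 2 ≠ 1, ⟨4⟩ has order 23 < 46, so 4 is not a generator.

No, 4 does not generate ℤ_46


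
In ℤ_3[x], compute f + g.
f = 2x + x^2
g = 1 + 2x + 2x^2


Add coefficients mod 3:
x^0: 0 + 1 = 1 (mod 3)
x^1: 2 + 2 = 1 (mod 3)
x^2: 1 + 2 = 0 (mod 3)
Result: 1 + x

f + g = 1 + x


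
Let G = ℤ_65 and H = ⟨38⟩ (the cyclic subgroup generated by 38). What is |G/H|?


|⟨38⟩| = n / gcd(38, 65) = 65 / 1 = 65
H is normal (ℤ_65 is abelian).
|G/H| = |G| / |H| = 65 / 65 = 1

|G/H| = 1


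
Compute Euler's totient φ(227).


Factor n: 227 = 227
φ(n) = n · ∏(1 - 1/p) over distinct primes p | n
φ(227) = 227 · (1 - 1/227) = 226

φ(227) = 226


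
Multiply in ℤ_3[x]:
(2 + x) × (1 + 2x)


Expand and collect like terms; reduce coefficients mod 3:
x^0: 2·1 = 2 ≡ 2 (mod 3)
x^1: 2·2 + 1·1 = 5 ≡ 2 (mod 3)
x^2: 1·2 = 2 ≡ 2 (mod 3)
Result: 2 + 2x + 2x^2

f · g = 2 + 2x + 2x^2


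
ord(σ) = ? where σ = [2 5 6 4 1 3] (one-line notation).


Cycle decomposition: (1 2 5) (3 6)
Cycle lengths: 3, 2
Order = lcm(3, 2) = 6

ord(σ) = 6


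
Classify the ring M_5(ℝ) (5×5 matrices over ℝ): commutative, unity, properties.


Matrix multiplication is non-commutative for n ≥ 2; the identity matrix I is the unity; singular matrices give zero divisors, so not an integral domain
Commutative: No
Integral domain: No
Has unity: Yes

M_5(ℝ) (5×5 matrices over ℝ): Commutative=No, Unity=Yes


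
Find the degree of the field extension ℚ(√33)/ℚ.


√33 has minimal polynomial x² - 33 (irreducible over ℚ since 33 is squarefree)

[ℚ(√33)/ℚ] = 2
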